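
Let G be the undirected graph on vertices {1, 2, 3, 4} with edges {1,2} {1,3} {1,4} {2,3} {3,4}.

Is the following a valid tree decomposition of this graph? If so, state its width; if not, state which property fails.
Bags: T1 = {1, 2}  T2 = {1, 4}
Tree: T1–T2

A tree decomposition must satisfy three properties: every vertex lies in some bag; for every edge, both endpoints lie together in some bag; and for every vertex, the bags containing it form a connected subtree. Here vertex 3 appears in no bag, so the decomposition is invalid.

No — vertex 3 appears in no bag.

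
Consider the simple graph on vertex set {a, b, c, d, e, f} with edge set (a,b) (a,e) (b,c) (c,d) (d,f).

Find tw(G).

A width-1 tree decomposition is:
Bags: B1 = {a, e}  B2 = {a, b}  B3 = {b, c}  B4 = {c, d}  B5 = {d, f}
Tree: B1–B2, B2–B3, B3–B4, B4–B5
Every bag has size at most 2, so the width is 2 − 1 = 1 and tw(G) ≤ 1. Any graph with an edge has treewidth ≥ 1, and G has the edge e–a. The upper and lower bounds meet at 1, so that is the treewidth.

1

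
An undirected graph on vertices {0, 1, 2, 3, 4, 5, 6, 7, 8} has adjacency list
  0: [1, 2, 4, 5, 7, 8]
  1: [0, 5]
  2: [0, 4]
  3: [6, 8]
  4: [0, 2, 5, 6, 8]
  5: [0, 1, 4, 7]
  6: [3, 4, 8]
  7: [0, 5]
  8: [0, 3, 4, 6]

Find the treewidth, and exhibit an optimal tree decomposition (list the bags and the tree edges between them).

The largest bag has 3 vertices, giving width 2; this decomposition certifies tw(G) ≤ 2. Conversely, {0, 1, 5} is a clique of size 3, and the vertices of any clique must share a bag in every tree decomposition; so some bag has ≥ 3 vertices and tw(G) ≥ 2. Therefore the treewidth is 2.

Treewidth 2.
One optimal decomposition is:
Bags: B1 = {4, 6, 8}  B2 = {0, 4, 8}  B3 = {3, 6, 8}  B4 = {0, 2, 4}  B5 = {0, 4, 5}  B6 = {0, 5, 7}  B7 = {0, 1, 5}
Tree: B1–B2, B1–B3, B2–B4, B4–B5, B5–B6, B5–B7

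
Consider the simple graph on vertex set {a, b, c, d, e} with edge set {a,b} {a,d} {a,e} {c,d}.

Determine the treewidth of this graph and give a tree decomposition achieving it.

Every bag has size at most 2, so the width is 2 − 1 = 1 and tw(G) ≤ 1. Since G has at least one edge (e.g. a–e), it is not an edgeless graph, so tw(G) ≥ 1. Combining the bounds, tw(G) = 1.

Treewidth 1.
One such decomposition:
Bags: B1 = {a, e}  B2 = {a, d}  B3 = {a, b}  B4 = {c, d}
Tree: B1–B2, B1–B3, B2–B4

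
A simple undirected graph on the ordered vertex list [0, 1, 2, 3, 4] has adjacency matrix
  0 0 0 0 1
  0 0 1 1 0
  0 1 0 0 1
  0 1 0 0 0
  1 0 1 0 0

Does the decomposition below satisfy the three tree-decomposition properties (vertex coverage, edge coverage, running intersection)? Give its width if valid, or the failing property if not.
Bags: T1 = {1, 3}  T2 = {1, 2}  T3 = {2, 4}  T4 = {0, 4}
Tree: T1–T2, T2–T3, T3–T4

Checking the three conditions: (i) the bags cover all of {0, 1, 2, 3, 4}; (ii) for each edge, some bag contains both endpoints; (iii) the bags containing any fixed vertex form a subtree. All hold, so the decomposition is valid with width 2 − 1 = 1.

Yes; width 1.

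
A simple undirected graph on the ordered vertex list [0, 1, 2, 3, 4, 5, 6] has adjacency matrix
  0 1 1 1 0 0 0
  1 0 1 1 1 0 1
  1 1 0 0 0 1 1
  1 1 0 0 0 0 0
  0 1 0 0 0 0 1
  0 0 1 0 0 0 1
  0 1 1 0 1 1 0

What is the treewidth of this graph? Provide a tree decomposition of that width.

Treewidth 2.
One such decomposition:
Bags: B1 = {1, 2, 6}  B2 = {2, 5, 6}  B3 = {1, 4, 6}  B4 = {0, 1, 2}  B5 = {0, 1, 3}
Tree: B1–B2, B1–B3, B1–B4, B4–B5

The largest bag has 3 vertices, giving width 2; this decomposition certifies tw(G) ≤ 2. Conversely, {0, 1, 2} is a clique of size 3, and the vertices of any clique must share a bag in every tree decomposition; so some bag has ≥ 3 vertices and tw(G) ≥ 2. The upper and lower bounds meet at 2, so that is the treewidth.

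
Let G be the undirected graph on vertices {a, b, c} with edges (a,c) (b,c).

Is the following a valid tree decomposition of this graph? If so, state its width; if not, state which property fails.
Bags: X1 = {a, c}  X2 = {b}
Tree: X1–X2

A tree decomposition must satisfy three properties: every vertex lies in some bag; for every edge, both endpoints lie together in some bag; and for every vertex, the bags containing it form a connected subtree. Here edge (c,b) lies in no bag, so the decomposition is invalid.

No — edge (c,b) lies in no bag.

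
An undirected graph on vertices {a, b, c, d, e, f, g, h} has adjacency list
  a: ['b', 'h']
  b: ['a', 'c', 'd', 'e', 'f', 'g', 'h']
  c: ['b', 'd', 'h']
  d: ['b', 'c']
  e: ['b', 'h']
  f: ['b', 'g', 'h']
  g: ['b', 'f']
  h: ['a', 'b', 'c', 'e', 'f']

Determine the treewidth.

2

A width-2 tree decomposition is:
Bags: B1 = {b, c, h}  B2 = {a, b, h}  B3 = {b, f, h}  B4 = {b, f, g}  B5 = {b, c, d}  B6 = {b, e, h}
Tree: B1–B2, B2–B3, B3–B4, B1–B5, B2–B6
The largest bag has 3 vertices, giving width 2; this decomposition certifies tw(G) ≤ 2. On the other hand G contains the 3-clique {b, c, d}. A clique must lie in a single bag of any decomposition, so no decomposition can have width below 2. Combining the bounds, tw(G) = 2.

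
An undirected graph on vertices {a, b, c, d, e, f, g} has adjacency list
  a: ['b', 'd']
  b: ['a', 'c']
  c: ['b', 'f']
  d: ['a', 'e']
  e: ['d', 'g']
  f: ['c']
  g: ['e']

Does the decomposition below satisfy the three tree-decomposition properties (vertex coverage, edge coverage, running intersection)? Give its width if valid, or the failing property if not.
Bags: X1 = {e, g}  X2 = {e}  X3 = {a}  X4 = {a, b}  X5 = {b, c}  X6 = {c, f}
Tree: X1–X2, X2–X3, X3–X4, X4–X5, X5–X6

A tree decomposition must satisfy three properties: every vertex lies in some bag; for every edge, both endpoints lie together in some bag; and for every vertex, the bags containing it form a connected subtree. Here vertex d appears in no bag, so the decomposition is invalid.

No — vertex d appears in no bag.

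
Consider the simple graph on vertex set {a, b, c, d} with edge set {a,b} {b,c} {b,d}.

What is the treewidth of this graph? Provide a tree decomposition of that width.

The largest bag has 2 vertices, giving width 1; this decomposition certifies tw(G) ≤ 1. Any graph with an edge has treewidth ≥ 1, and G has the edge b–a. The upper and lower bounds meet at 1, so that is the treewidth.

Treewidth 1.
One optimal decomposition is:
Bags: B1 = {a, b}  B2 = {b, d}  B3 = {b, c}
Tree: B1–B2, B2–B3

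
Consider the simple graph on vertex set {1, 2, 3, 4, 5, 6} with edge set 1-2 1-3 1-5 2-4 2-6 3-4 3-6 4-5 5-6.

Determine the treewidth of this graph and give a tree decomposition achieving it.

The largest bag has 4 vertices, giving width 3; this decomposition certifies tw(G) ≤ 3. For the lower bound: the 4 vertex sets {1,5}, {3,6}, {4}, {2} are disjoint, each induces a connected subgraph, and every pair is joined by at least one edge of G. Contracting each set to a single vertex therefore yields K_{4} as a minor, and since treewidth is minor-monotone, tw(G) ≥ tw(K_{4}) = 3. Hence tw(G) = 3 exactly.

Treewidth 3.
One such decomposition:
Bags: B1 = {1, 4, 5, 6}  B2 = {1, 3, 4, 6}  B3 = {1, 2, 4, 6}
Tree: B1–B2, B2–B3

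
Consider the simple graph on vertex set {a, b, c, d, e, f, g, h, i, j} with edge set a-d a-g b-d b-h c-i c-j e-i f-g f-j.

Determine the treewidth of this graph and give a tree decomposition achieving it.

The largest bag has 2 vertices, giving width 1; this decomposition certifies tw(G) ≤ 1. G has an edge, so its treewidth is at least 1. Hence tw(G) = 1 exactly.

Treewidth 1.
Bags: B1 = {b, h}  B2 = {b, d}  B3 = {a, d}  B4 = {a, g}  B5 = {f, g}  B6 = {f, j}  B7 = {c, j}  B8 = {c, i}  B9 = {e, i}
Tree: B1–B2, B2–B3, B3–B4, B4–B5, B5–B6, B6–B7, B7–B8, B8–B9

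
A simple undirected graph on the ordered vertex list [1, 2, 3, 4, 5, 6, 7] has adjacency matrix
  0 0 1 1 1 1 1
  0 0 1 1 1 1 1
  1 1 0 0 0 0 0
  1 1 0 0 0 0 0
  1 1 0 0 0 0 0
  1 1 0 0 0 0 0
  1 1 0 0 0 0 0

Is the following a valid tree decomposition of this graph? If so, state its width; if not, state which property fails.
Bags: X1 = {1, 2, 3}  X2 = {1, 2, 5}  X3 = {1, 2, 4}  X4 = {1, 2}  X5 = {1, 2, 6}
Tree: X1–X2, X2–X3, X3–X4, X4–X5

No — vertex 7 appears in no bag.

A tree decomposition must satisfy three properties: every vertex lies in some bag; for every edge, both endpoints lie together in some bag; and for every vertex, the bags containing it form a connected subtree. Here vertex 7 appears in no bag, so the decomposition is invalid.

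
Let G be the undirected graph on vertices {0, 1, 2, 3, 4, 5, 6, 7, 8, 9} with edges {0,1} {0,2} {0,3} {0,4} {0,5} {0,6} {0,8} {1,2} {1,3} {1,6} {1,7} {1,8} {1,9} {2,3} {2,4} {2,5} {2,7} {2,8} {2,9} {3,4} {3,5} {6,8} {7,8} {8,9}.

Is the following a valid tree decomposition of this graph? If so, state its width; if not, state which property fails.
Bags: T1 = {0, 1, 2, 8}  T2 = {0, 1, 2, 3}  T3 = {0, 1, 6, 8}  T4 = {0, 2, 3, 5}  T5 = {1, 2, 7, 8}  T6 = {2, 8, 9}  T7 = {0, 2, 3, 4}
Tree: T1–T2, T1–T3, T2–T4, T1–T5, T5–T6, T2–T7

A tree decomposition must satisfy three properties: every vertex lies in some bag; for every edge, both endpoints lie together in some bag; and for every vertex, the bags containing it form a connected subtree. Here edge (1,9) lies in no bag, so the decomposition is invalid.

No — edge (1,9) lies in no bag.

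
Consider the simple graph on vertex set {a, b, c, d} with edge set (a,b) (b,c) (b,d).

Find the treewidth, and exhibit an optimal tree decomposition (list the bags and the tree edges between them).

Each bag holds 2 vertices, so the decomposition has width 1, which upper-bounds the treewidth. G has an edge, so its treewidth is at least 1. Hence tw(G) = 1 exactly.

Treewidth 1.
One optimal decomposition is:
Bags: B1 = {b, c}  B2 = {b, d}  B3 = {a, b}
Tree: B1–B2, B1–B3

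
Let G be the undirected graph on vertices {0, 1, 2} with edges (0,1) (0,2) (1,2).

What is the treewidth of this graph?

2

A width-2 tree decomposition is:
Bags: B1 = {0, 1, 2}
Tree: (single bag)
A single bag containing all 3 vertices is trivially a valid decomposition of width 2. On the other hand G contains the 3-clique {0, 1, 2}. A clique must lie in a single bag of any decomposition, so no decomposition can have width below 2. Therefore the treewidth is 2.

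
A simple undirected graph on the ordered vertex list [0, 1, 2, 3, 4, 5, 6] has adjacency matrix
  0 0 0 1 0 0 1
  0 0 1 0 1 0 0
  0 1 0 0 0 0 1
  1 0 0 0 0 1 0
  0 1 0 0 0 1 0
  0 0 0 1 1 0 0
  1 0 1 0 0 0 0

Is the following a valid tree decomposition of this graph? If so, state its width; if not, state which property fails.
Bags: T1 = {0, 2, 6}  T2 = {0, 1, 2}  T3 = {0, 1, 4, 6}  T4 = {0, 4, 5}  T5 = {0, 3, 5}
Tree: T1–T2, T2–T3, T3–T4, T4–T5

No — bags containing vertex 6 are not connected in the tree.

A tree decomposition must satisfy three properties: every vertex lies in some bag; for every edge, both endpoints lie together in some bag; and for every vertex, the bags containing it form a connected subtree. Here bags containing vertex 6 are not connected in the tree, so the decomposition is invalid.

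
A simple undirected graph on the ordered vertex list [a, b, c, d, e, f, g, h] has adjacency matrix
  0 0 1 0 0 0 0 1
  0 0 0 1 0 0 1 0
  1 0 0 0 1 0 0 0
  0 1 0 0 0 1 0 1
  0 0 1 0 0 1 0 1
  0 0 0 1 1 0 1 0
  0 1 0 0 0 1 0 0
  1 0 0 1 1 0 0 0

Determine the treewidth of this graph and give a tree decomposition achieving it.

Treewidth 2.
One such decomposition:
Bags: B1 = {b, f, g}  B2 = {b, d, f}  B3 = {d, e, f}  B4 = {d, e, h}  B5 = {c, e, h}  B6 = {a, c, h}
Tree: B1–B2, B2–B3, B3–B4, B4–B5, B5–B6

Each bag holds 3 vertices, so the decomposition has width 2, which upper-bounds the treewidth. Since g–b–d–f–g is a cycle in G, G is not acyclic. Forests are exactly the graphs of treewidth ≤ 1, so tw(G) ≥ 2. The upper and lower bounds meet at 2, so that is the treewidth.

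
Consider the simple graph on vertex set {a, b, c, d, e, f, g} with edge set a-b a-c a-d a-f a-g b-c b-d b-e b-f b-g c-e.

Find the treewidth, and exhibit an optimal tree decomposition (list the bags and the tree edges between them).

The largest bag has 3 vertices, giving width 2; this decomposition certifies tw(G) ≤ 2. For the lower bound, the 3 vertices {b, c, e} are pairwise adjacent, and any tree decomposition puts a clique entirely inside one bag — forcing width ≥ 2. Hence tw(G) = 2 exactly.

Treewidth 2.
Bags: B1 = {a, b, g}  B2 = {a, b, c}  B3 = {a, b, f}  B4 = {b, c, e}  B5 = {a, b, d}
Tree: B1–B2, B1–B3, B2–B4, B3–B5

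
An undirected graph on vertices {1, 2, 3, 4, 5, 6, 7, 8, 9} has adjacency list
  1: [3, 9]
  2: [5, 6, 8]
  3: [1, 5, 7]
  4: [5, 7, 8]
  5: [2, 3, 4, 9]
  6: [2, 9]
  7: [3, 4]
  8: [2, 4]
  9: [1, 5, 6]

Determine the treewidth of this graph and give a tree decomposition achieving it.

Treewidth 3.
One optimal decomposition is:
Bags: B1 = {1, 3, 4, 7}  B2 = {1, 3, 4, 5}  B3 = {1, 4, 5, 9}  B4 = {4, 5, 8, 9}  B5 = {2, 5, 8, 9}  B6 = {2, 6, 8, 9}
Tree: B1–B2, B2–B3, B3–B4, B4–B5, B5–B6

Every bag has size at most 4, so the width is 4 − 1 = 3 and tw(G) ≤ 3. For the lower bound: the 4 vertex sets {1,3,7}, {4}, {5}, {2,6,8,9} are disjoint, each induces a connected subgraph, and every pair is joined by at least one edge of G. Contracting each set to a single vertex therefore yields K_{4} as a minor, and since treewidth is minor-monotone, tw(G) ≥ tw(K_{4}) = 3. Combining the bounds, tw(G) = 3.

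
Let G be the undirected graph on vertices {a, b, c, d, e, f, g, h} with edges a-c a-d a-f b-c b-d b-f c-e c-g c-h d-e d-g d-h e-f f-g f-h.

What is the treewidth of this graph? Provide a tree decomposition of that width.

Treewidth 3.
One optimal decomposition is:
Bags: B1 = {c, d, f, h}  B2 = {c, d, f, g}  B3 = {a, c, d, f}  B4 = {c, d, e, f}  B5 = {b, c, d, f}
Tree: B1–B2, B2–B3, B3–B4, B4–B5

Every bag has size at most 4, so the width is 4 − 1 = 3 and tw(G) ≤ 3. For the lower bound: the 4 vertex sets {d,h}, {c,g}, {f}, {a} are disjoint, each induces a connected subgraph, and every pair is joined by at least one edge of G. Contracting each set to a single vertex therefore yields K_{4} as a minor, and since treewidth is minor-monotone, tw(G) ≥ tw(K_{4}) = 3. Hence tw(G) = 3 exactly.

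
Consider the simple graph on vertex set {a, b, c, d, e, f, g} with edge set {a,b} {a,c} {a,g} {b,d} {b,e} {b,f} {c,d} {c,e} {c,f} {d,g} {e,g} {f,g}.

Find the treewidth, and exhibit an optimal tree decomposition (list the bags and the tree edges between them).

Every bag has size at most 4, so the width is 4 − 1 = 3 and tw(G) ≤ 3. For the lower bound: the 4 vertex sets {d,g}, {b,e}, {c}, {a} are disjoint, each induces a connected subgraph, and every pair is joined by at least one edge of G. Contracting each set to a single vertex therefore yields K_{4} as a minor, and since treewidth is minor-monotone, tw(G) ≥ tw(K_{4}) = 3. Combining the bounds, tw(G) = 3.

Treewidth 3.
One such decomposition:
Bags: B1 = {b, c, d, g}  B2 = {b, c, e, g}  B3 = {a, b, c, g}  B4 = {b, c, f, g}
Tree: B1–B2, B2–B3, B3–B4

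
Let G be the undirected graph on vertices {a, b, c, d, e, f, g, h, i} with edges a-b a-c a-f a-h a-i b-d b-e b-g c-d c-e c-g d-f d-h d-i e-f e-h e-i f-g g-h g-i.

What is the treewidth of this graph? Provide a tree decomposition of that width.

The largest bag has 5 vertices, giving width 4; this decomposition certifies tw(G) ≤ 4. For the lower bound: the 5 vertex sets {g,h}, {c,d}, {e,i}, {a}, {b} are disjoint, each induces a connected subgraph, and every pair is joined by at least one edge of G. Contracting each set to a single vertex therefore yields K_{5} as a minor, and since treewidth is minor-monotone, tw(G) ≥ tw(K_{5}) = 4. The upper and lower bounds meet at 4, so that is the treewidth.

Treewidth 4.
Bags: B1 = {a, d, e, g, h}  B2 = {a, c, d, e, g}  B3 = {a, d, e, g, i}  B4 = {a, b, d, e, g}  B5 = {a, d, e, f, g}
Tree: B1–B2, B2–B3, B3–B4, B4–B5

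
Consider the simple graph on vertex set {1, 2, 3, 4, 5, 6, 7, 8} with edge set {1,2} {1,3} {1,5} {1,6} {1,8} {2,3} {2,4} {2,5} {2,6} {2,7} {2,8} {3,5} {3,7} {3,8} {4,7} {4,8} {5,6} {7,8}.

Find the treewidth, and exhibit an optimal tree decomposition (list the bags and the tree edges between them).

Each bag holds 4 vertices, so the decomposition has width 3, which upper-bounds the treewidth. Conversely, {1, 2, 3, 8} is a clique of size 4, and the vertices of any clique must share a bag in every tree decomposition; so some bag has ≥ 4 vertices and tw(G) ≥ 3. Combining the bounds, tw(G) = 3.

Treewidth 3.
One such decomposition:
Bags: B1 = {1, 2, 3, 5}  B2 = {1, 2, 5, 6}  B3 = {1, 2, 3, 8}  B4 = {2, 3, 7, 8}  B5 = {2, 4, 7, 8}
Tree: B1–B2, B1–B3, B3–B4, B4–B5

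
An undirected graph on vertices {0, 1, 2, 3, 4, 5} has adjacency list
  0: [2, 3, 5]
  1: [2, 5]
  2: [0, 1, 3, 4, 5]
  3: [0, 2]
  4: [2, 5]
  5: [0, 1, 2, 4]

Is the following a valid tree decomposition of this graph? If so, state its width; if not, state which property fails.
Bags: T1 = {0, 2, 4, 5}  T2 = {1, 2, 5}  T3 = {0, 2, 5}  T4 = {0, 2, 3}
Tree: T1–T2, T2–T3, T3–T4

No — bags containing vertex 0 are not connected in the tree.

A tree decomposition must satisfy three properties: every vertex lies in some bag; for every edge, both endpoints lie together in some bag; and for every vertex, the bags containing it form a connected subtree. Here bags containing vertex 0 are not connected in the tree, so the decomposition is invalid.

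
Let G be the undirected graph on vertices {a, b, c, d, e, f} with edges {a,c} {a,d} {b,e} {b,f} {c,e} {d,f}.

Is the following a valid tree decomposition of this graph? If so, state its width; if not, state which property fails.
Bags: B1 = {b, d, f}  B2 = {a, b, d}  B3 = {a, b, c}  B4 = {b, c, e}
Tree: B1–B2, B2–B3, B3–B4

Yes; width 2.

Vertex coverage: the bags together contain {a, b, c, d, e, f}, the full vertex set. Edge coverage: each edge of G has both endpoints in at least one bag. Running intersection: for every vertex, the bags containing it form a connected subtree. All three properties hold, so this is a valid tree decomposition of width max|bag| − 1 = 2, and hence tw(G) ≤ 2.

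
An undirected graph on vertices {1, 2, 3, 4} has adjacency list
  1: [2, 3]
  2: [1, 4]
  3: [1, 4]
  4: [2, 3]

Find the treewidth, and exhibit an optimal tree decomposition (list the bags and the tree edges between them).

Each bag holds 3 vertices, so the decomposition has width 2, which upper-bounds the treewidth. Since 1–2–4–3–1 is a cycle in G, G is not acyclic. Forests are exactly the graphs of treewidth ≤ 1, so tw(G) ≥ 2. Combining the bounds, tw(G) = 2.

Treewidth 2.
One optimal decomposition is:
Bags: B1 = {1, 2, 4}  B2 = {1, 3, 4}
Tree: B1–B2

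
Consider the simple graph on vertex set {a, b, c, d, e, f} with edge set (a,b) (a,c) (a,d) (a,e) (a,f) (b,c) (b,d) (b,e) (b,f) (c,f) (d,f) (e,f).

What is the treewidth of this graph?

A width-3 tree decomposition is:
Bags: B1 = {a, b, e, f}  B2 = {a, b, d, f}  B3 = {a, b, c, f}
Tree: B1–B2, B2–B3
Each bag holds 4 vertices, so the decomposition has width 3, which upper-bounds the treewidth. On the other hand G contains the 4-clique {a, b, d, f}. A clique must lie in a single bag of any decomposition, so no decomposition can have width below 3. Combining the bounds, tw(G) = 3.

3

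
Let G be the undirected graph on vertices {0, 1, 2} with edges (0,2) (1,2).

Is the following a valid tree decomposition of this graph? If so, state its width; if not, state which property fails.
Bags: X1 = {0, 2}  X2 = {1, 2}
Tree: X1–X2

Checking the three conditions: (i) the bags cover all of {0, 1, 2}; (ii) for each edge, some bag contains both endpoints; (iii) the bags containing any fixed vertex form a subtree. All hold, so the decomposition is valid with width 2 − 1 = 1.

Yes; width 1.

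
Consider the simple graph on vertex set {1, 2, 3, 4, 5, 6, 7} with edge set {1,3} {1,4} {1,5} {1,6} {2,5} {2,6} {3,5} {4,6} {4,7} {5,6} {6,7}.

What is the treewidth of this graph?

2

A width-2 tree decomposition is:
Bags: B1 = {1, 5, 6}  B2 = {1, 3, 5}  B3 = {1, 4, 6}  B4 = {2, 5, 6}  B5 = {4, 6, 7}
Tree: B1–B2, B1–B3, B1–B4, B3–B5
Each bag holds 3 vertices, so the decomposition has width 2, which upper-bounds the treewidth. Conversely, {1, 3, 5} is a clique of size 3, and the vertices of any clique must share a bag in every tree decomposition; so some bag has ≥ 3 vertices and tw(G) ≥ 2. Hence tw(G) = 2 exactly.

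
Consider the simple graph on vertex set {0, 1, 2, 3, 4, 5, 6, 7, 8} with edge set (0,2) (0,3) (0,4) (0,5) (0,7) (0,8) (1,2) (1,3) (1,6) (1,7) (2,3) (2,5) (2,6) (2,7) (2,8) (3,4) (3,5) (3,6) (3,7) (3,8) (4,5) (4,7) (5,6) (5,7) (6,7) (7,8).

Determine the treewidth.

4

A width-4 tree decomposition is:
Bags: B1 = {0, 2, 3, 5, 7}  B2 = {0, 3, 4, 5, 7}  B3 = {2, 3, 5, 6, 7}  B4 = {0, 2, 3, 7, 8}  B5 = {1, 2, 3, 6, 7}
Tree: B1–B2, B1–B3, B1–B4, B3–B5
The largest bag has 5 vertices, giving width 4; this decomposition certifies tw(G) ≤ 4. On the other hand G contains the 5-clique {0, 2, 3, 7, 8}. A clique must lie in a single bag of any decomposition, so no decomposition can have width below 4. Combining the bounds, tw(G) = 4.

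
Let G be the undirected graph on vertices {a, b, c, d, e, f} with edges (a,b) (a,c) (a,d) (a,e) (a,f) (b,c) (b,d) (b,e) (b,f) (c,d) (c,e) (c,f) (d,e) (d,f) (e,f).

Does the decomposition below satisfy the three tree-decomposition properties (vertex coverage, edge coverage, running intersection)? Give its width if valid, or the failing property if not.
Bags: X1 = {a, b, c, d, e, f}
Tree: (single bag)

Yes; width 5.

Vertex coverage: the bags together contain {a, b, c, d, e, f}, the full vertex set. Edge coverage: each edge of G has both endpoints in at least one bag. Running intersection: for every vertex, the bags containing it form a connected subtree. All three properties hold, so this is a valid tree decomposition of width max|bag| − 1 = 5, and hence tw(G) ≤ 5.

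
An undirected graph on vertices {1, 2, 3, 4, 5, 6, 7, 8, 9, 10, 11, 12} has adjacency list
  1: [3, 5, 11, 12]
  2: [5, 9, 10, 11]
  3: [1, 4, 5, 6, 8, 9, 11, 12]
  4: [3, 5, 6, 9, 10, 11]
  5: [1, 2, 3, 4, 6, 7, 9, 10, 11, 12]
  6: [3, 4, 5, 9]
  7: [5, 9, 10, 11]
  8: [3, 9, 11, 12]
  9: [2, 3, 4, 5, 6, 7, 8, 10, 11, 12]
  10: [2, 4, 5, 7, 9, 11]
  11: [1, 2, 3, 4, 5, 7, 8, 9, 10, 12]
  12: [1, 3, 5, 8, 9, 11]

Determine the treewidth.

4

A width-4 tree decomposition is:
Bags: B1 = {3, 4, 5, 9, 11}  B2 = {4, 5, 9, 10, 11}  B3 = {3, 5, 9, 11, 12}  B4 = {2, 5, 9, 10, 11}  B5 = {3, 4, 5, 6, 9}  B6 = {3, 8, 9, 11, 12}  B7 = {1, 3, 5, 11, 12}  B8 = {5, 7, 9, 10, 11}
Tree: B1–B2, B1–B3, B2–B4, B1–B5, B3–B6, B3–B7, B4–B8
The largest bag has 5 vertices, giving width 4; this decomposition certifies tw(G) ≤ 4. On the other hand G contains the 5-clique {3, 8, 9, 11, 12}. A clique must lie in a single bag of any decomposition, so no decomposition can have width below 4. Therefore the treewidth is 4.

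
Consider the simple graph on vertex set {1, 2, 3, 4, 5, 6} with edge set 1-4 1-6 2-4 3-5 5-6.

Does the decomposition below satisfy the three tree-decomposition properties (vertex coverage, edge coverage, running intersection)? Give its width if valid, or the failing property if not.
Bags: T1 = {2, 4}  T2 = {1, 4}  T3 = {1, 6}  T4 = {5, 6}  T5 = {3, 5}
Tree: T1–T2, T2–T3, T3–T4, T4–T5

Checking the three conditions: (i) the bags cover all of {1, 2, 3, 4, 5, 6}; (ii) for each edge, some bag contains both endpoints; (iii) the bags containing any fixed vertex form a subtree. All hold, so the decomposition is valid with width 2 − 1 = 1.

Yes; width 1.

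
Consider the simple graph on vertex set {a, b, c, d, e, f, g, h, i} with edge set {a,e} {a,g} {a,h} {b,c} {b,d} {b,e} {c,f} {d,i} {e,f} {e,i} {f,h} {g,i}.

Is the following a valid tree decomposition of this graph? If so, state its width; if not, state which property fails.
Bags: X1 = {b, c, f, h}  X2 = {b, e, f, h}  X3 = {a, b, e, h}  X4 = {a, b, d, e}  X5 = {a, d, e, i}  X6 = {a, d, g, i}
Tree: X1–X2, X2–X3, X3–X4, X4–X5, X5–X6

Vertex coverage: the bags together contain {a, b, c, d, e, f, g, h, i}, the full vertex set. Edge coverage: each edge of G has both endpoints in at least one bag. Running intersection: for every vertex, the bags containing it form a connected subtree. All three properties hold, so this is a valid tree decomposition of width max|bag| − 1 = 3, and hence tw(G) ≤ 3.

Yes; width 3.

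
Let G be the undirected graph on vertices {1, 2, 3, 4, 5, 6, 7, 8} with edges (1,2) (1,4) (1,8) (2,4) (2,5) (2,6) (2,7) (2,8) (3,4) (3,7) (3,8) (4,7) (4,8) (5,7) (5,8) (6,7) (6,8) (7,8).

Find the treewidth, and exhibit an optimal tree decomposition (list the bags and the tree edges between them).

Treewidth 3.
One such decomposition:
Bags: B1 = {2, 5, 7, 8}  B2 = {2, 4, 7, 8}  B3 = {2, 6, 7, 8}  B4 = {1, 2, 4, 8}  B5 = {3, 4, 7, 8}
Tree: B1–B2, B2–B3, B2–B4, B2–B5

Each bag holds 4 vertices, so the decomposition has width 3, which upper-bounds the treewidth. Conversely, {1, 2, 4, 8} is a clique of size 4, and the vertices of any clique must share a bag in every tree decomposition; so some bag has ≥ 4 vertices and tw(G) ≥ 3. Combining the bounds, tw(G) = 3.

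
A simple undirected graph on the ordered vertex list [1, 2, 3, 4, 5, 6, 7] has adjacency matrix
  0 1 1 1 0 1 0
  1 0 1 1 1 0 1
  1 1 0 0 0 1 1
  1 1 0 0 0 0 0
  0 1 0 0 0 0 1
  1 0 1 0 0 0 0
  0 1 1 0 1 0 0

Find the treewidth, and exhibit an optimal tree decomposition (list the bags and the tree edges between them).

Each bag holds 3 vertices, so the decomposition has width 2, which upper-bounds the treewidth. Conversely, {1, 2, 3} is a clique of size 3, and the vertices of any clique must share a bag in every tree decomposition; so some bag has ≥ 3 vertices and tw(G) ≥ 2. Therefore the treewidth is 2.

Treewidth 2.
One such decomposition:
Bags: B1 = {1, 2, 3}  B2 = {2, 3, 7}  B3 = {1, 3, 6}  B4 = {1, 2, 4}  B5 = {2, 5, 7}
Tree: B1–B2, B1–B3, B1–B4, B2–B5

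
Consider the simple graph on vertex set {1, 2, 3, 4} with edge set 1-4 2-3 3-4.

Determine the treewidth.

1

A width-1 tree decomposition is:
Bags: B1 = {2, 3}  B2 = {3, 4}  B3 = {1, 4}
Tree: B1–B2, B2–B3
Every bag has size at most 2, so the width is 2 − 1 = 1 and tw(G) ≤ 1. Since G has at least one edge (e.g. 3–2), it is not an edgeless graph, so tw(G) ≥ 1. Combining the bounds, tw(G) = 1.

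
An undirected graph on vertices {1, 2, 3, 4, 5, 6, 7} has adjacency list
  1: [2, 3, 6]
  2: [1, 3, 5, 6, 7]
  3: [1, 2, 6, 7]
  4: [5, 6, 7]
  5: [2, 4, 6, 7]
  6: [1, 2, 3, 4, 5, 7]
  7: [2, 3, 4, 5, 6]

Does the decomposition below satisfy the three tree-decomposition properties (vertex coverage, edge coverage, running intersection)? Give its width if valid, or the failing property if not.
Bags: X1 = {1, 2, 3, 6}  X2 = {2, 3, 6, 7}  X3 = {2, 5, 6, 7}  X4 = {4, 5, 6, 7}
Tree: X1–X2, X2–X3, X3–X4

Vertex coverage: the bags together contain {1, 2, 3, 4, 5, 6, 7}, the full vertex set. Edge coverage: each edge of G has both endpoints in at least one bag. Running intersection: for every vertex, the bags containing it form a connected subtree. All three properties hold, so this is a valid tree decomposition of width max|bag| − 1 = 3, and hence tw(G) ≤ 3.

Yes; width 3.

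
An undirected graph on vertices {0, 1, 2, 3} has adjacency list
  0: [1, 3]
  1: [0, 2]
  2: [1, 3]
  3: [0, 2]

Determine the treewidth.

2

A width-2 tree decomposition is:
Bags: B1 = {0, 1, 3}  B2 = {1, 2, 3}
Tree: B1–B2
The largest bag has 3 vertices, giving width 2; this decomposition certifies tw(G) ≤ 2. For the lower bound, G contains the cycle 3–0–1–2–3, so G is not a forest; only forests have treewidth ≤ 1, hence tw(G) ≥ 2. Therefore the treewidth is 2.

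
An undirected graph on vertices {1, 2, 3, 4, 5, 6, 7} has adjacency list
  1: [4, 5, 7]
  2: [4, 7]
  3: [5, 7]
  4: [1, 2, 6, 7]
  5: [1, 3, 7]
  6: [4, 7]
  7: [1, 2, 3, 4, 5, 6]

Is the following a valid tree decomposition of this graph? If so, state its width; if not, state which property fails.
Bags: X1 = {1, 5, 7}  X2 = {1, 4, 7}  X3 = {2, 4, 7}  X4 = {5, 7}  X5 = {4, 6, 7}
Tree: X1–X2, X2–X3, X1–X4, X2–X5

A tree decomposition must satisfy three properties: every vertex lies in some bag; for every edge, both endpoints lie together in some bag; and for every vertex, the bags containing it form a connected subtree. Here vertex 3 appears in no bag, so the decomposition is invalid.

No — vertex 3 appears in no bag.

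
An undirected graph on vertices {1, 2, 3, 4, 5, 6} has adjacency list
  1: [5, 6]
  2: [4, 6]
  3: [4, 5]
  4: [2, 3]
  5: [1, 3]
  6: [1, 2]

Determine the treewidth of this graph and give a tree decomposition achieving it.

Treewidth 2.
One optimal decomposition is:
Bags: B1 = {2, 3, 4}  B2 = {2, 3, 5}  B3 = {1, 2, 5}  B4 = {1, 2, 6}
Tree: B1–B2, B2–B3, B3–B4

The largest bag has 3 vertices, giving width 2; this decomposition certifies tw(G) ≤ 2. For the lower bound, G contains the cycle 2–4–3–5–1–6–2, so G is not a forest; only forests have treewidth ≤ 1, hence tw(G) ≥ 2. Combining the bounds, tw(G) = 2.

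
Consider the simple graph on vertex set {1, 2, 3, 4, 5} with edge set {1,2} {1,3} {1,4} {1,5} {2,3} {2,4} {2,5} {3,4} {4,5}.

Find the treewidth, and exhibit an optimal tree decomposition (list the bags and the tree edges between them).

Treewidth 3.
Bags: B1 = {1, 2, 4, 5}  B2 = {1, 2, 3, 4}
Tree: B1–B2

Every bag has size at most 4, so the width is 4 − 1 = 3 and tw(G) ≤ 3. Conversely, {1, 2, 3, 4} is a clique of size 4, and the vertices of any clique must share a bag in every tree decomposition; so some bag has ≥ 4 vertices and tw(G) ≥ 3. Hence tw(G) = 3 exactly.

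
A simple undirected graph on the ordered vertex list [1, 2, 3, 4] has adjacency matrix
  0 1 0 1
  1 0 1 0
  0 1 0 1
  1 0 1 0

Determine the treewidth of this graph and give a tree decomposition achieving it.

Every bag has size at most 3, so the width is 3 − 1 = 2 and tw(G) ≤ 2. The edges 3–4–1–2–3 form a cycle, so G is not a tree and its treewidth is at least 2. The upper and lower bounds meet at 2, so that is the treewidth.

Treewidth 2.
One optimal decomposition is:
Bags: B1 = {1, 3, 4}  B2 = {1, 2, 3}
Tree: B1–B2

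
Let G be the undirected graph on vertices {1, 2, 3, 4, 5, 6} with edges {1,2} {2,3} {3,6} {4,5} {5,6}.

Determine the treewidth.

A width-1 tree decomposition is:
Bags: B1 = {4, 5}  B2 = {5, 6}  B3 = {3, 6}  B4 = {2, 3}  B5 = {1, 2}
Tree: B1–B2, B2–B3, B3–B4, B4–B5
Every bag has size at most 2, so the width is 2 − 1 = 1 and tw(G) ≤ 1. Any graph with an edge has treewidth ≥ 1, and G has the edge 4–5. Therefore the treewidth is 1.

1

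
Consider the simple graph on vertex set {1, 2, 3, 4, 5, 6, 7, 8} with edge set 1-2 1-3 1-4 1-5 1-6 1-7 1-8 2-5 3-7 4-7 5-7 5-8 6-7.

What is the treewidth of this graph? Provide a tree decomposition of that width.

Treewidth 2.
One optimal decomposition is:
Bags: B1 = {1, 3, 7}  B2 = {1, 4, 7}  B3 = {1, 5, 7}  B4 = {1, 6, 7}  B5 = {1, 5, 8}  B6 = {1, 2, 5}
Tree: B1–B2, B1–B3, B2–B4, B3–B5, B5–B6

Each bag holds 3 vertices, so the decomposition has width 2, which upper-bounds the treewidth. On the other hand G contains the 3-clique {1, 5, 8}. A clique must lie in a single bag of any decomposition, so no decomposition can have width below 2. The upper and lower bounds meet at 2, so that is the treewidth.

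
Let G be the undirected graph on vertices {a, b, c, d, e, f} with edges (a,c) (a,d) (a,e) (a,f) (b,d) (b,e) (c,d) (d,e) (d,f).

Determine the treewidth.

A width-2 tree decomposition is:
Bags: B1 = {a, d, e}  B2 = {b, d, e}  B3 = {a, c, d}  B4 = {a, d, f}
Tree: B1–B2, B1–B3, B3–B4
The largest bag has 3 vertices, giving width 2; this decomposition certifies tw(G) ≤ 2. For the lower bound, the 3 vertices {a, d, e} are pairwise adjacent, and any tree decomposition puts a clique entirely inside one bag — forcing width ≥ 2. Hence tw(G) = 2 exactly.

2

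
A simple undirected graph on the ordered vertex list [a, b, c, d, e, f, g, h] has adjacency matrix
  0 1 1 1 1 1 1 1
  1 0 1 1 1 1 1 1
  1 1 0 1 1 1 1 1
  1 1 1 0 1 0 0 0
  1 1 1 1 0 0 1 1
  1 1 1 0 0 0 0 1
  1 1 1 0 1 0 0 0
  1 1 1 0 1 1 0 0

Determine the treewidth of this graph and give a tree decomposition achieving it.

Treewidth 4.
One such decomposition:
Bags: B1 = {a, b, c, d, e}  B2 = {a, b, c, e, g}  B3 = {a, b, c, e, h}  B4 = {a, b, c, f, h}
Tree: B1–B2, B1–B3, B3–B4

Each bag holds 5 vertices, so the decomposition has width 4, which upper-bounds the treewidth. Conversely, {a, b, c, d, e} is a clique of size 5, and the vertices of any clique must share a bag in every tree decomposition; so some bag has ≥ 5 vertices and tw(G) ≥ 4. The upper and lower bounds meet at 4, so that is the treewidth.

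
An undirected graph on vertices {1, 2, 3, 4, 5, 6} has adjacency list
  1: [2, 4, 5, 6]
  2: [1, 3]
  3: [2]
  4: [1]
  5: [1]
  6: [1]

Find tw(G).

1

A width-1 tree decomposition is:
Bags: B1 = {1, 2}  B2 = {2, 3}  B3 = {1, 4}  B4 = {1, 6}  B5 = {1, 5}
Tree: B1–B2, B1–B3, B1–B4, B1–B5
The largest bag has 2 vertices, giving width 1; this decomposition certifies tw(G) ≤ 1. Since G has at least one edge (e.g. 2–1), it is not an edgeless graph, so tw(G) ≥ 1. Therefore the treewidth is 1.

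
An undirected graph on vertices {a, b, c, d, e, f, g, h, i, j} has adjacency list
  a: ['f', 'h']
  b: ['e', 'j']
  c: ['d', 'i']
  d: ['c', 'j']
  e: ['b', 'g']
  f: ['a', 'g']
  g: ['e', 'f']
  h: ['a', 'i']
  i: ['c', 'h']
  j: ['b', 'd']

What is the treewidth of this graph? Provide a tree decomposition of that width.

The largest bag has 3 vertices, giving width 2; this decomposition certifies tw(G) ≤ 2. The edges j–d–c–i–h–a–f–g–e–b–j form a cycle, so G is not a tree and its treewidth is at least 2. Hence tw(G) = 2 exactly.

Treewidth 2.
One optimal decomposition is:
Bags: B1 = {c, d, j}  B2 = {c, i, j}  B3 = {h, i, j}  B4 = {a, h, j}  B5 = {a, f, j}  B6 = {f, g, j}  B7 = {e, g, j}  B8 = {b, e, j}
Tree: B1–B2, B2–B3, B3–B4, B4–B5, B5–B6, B6–B7, B7–B8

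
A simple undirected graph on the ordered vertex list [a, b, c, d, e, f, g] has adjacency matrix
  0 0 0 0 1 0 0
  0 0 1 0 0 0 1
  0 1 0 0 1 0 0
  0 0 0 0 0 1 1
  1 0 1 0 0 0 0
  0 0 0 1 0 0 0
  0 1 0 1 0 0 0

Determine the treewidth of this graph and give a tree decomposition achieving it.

Treewidth 1.
One optimal decomposition is:
Bags: B1 = {d, f}  B2 = {d, g}  B3 = {b, g}  B4 = {b, c}  B5 = {c, e}  B6 = {a, e}
Tree: B1–B2, B2–B3, B3–B4, B4–B5, B5–B6

Every bag has size at most 2, so the width is 2 − 1 = 1 and tw(G) ≤ 1. Since G has at least one edge (e.g. f–d), it is not an edgeless graph, so tw(G) ≥ 1. Combining the bounds, tw(G) = 1.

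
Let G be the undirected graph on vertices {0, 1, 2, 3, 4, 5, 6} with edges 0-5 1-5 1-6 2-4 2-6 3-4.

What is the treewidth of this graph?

A width-1 tree decomposition is:
Bags: B1 = {2, 6}  B2 = {1, 6}  B3 = {2, 4}  B4 = {3, 4}  B5 = {1, 5}  B6 = {0, 5}
Tree: B1–B2, B1–B3, B3–B4, B2–B5, B5–B6
The largest bag has 2 vertices, giving width 1; this decomposition certifies tw(G) ≤ 1. Since G has at least one edge (e.g. 2–6), it is not an edgeless graph, so tw(G) ≥ 1. Hence tw(G) = 1 exactly.

1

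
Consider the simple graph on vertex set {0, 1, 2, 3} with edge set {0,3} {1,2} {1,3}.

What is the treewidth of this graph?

1

A width-1 tree decomposition is:
Bags: B1 = {1, 3}  B2 = {0, 3}  B3 = {1, 2}
Tree: B1–B2, B1–B3
Every bag has size at most 2, so the width is 2 − 1 = 1 and tw(G) ≤ 1. Since G has at least one edge (e.g. 3–1), it is not an edgeless graph, so tw(G) ≥ 1. Hence tw(G) = 1 exactly.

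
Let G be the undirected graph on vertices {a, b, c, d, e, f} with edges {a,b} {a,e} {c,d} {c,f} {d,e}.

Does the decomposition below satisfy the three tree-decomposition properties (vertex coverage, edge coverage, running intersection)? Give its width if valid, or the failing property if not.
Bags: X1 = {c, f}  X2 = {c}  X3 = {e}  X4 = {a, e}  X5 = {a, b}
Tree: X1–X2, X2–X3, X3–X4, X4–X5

No — vertex d appears in no bag.

A tree decomposition must satisfy three properties: every vertex lies in some bag; for every edge, both endpoints lie together in some bag; and for every vertex, the bags containing it form a connected subtree. Here vertex d appears in no bag, so the decomposition is invalid.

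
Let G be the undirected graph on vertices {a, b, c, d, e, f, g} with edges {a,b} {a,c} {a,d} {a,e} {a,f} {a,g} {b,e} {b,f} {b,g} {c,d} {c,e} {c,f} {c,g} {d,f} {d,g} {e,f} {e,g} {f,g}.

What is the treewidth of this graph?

A width-4 tree decomposition is:
Bags: B1 = {a, c, e, f, g}  B2 = {a, b, e, f, g}  B3 = {a, c, d, f, g}
Tree: B1–B2, B1–B3
Each bag holds 5 vertices, so the decomposition has width 4, which upper-bounds the treewidth. For the lower bound, the 5 vertices {a, c, d, f, g} are pairwise adjacent, and any tree decomposition puts a clique entirely inside one bag — forcing width ≥ 4. Therefore the treewidth is 4.

4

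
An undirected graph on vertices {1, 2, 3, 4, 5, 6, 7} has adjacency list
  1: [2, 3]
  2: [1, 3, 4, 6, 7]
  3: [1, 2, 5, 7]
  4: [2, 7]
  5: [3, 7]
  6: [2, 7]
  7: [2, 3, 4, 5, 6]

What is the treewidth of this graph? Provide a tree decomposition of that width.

Treewidth 2.
One optimal decomposition is:
Bags: B1 = {2, 6, 7}  B2 = {2, 3, 7}  B3 = {2, 4, 7}  B4 = {1, 2, 3}  B5 = {3, 5, 7}
Tree: B1–B2, B2–B3, B2–B4, B2–B5

Each bag holds 3 vertices, so the decomposition has width 2, which upper-bounds the treewidth. For the lower bound, the 3 vertices {1, 2, 3} are pairwise adjacent, and any tree decomposition puts a clique entirely inside one bag — forcing width ≥ 2. The upper and lower bounds meet at 2, so that is the treewidth.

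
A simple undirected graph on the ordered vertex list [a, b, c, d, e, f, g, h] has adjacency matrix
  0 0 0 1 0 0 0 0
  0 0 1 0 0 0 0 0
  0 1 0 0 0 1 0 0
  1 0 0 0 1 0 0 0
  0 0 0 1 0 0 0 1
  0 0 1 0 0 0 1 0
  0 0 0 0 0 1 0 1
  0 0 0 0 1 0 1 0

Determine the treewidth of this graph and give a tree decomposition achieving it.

Treewidth 1.
One optimal decomposition is:
Bags: B1 = {a, d}  B2 = {d, e}  B3 = {e, h}  B4 = {g, h}  B5 = {f, g}  B6 = {c, f}  B7 = {b, c}
Tree: B1–B2, B2–B3, B3–B4, B4–B5, B5–B6, B6–B7

The largest bag has 2 vertices, giving width 1; this decomposition certifies tw(G) ≤ 1. Since G has at least one edge (e.g. a–d), it is not an edgeless graph, so tw(G) ≥ 1. Hence tw(G) = 1 exactly.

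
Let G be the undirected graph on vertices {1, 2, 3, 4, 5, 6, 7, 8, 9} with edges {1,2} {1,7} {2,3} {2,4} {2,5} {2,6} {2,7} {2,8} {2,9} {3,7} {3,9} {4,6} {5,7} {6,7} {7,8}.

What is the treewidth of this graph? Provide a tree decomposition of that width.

The largest bag has 3 vertices, giving width 2; this decomposition certifies tw(G) ≤ 2. On the other hand G contains the 3-clique {2, 3, 9}. A clique must lie in a single bag of any decomposition, so no decomposition can have width below 2. Hence tw(G) = 2 exactly.

Treewidth 2.
One optimal decomposition is:
Bags: B1 = {2, 5, 7}  B2 = {1, 2, 7}  B3 = {2, 3, 7}  B4 = {2, 7, 8}  B5 = {2, 3, 9}  B6 = {2, 6, 7}  B7 = {2, 4, 6}
Tree: B1–B2, B2–B3, B1–B4, B3–B5, B3–B6, B6–B7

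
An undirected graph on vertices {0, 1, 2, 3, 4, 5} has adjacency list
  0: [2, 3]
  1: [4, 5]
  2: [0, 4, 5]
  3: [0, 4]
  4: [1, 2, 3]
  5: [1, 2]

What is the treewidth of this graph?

A width-2 tree decomposition is:
Bags: B1 = {0, 2, 3}  B2 = {2, 3, 4}  B3 = {2, 4, 5}  B4 = {1, 4, 5}
Tree: B1–B2, B2–B3, B3–B4
Every bag has size at most 3, so the width is 3 − 1 = 2 and tw(G) ≤ 2. For the lower bound, G contains the cycle 0–3–4–2–0, so G is not a forest; only forests have treewidth ≤ 1, hence tw(G) ≥ 2. Hence tw(G) = 2 exactly.

2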